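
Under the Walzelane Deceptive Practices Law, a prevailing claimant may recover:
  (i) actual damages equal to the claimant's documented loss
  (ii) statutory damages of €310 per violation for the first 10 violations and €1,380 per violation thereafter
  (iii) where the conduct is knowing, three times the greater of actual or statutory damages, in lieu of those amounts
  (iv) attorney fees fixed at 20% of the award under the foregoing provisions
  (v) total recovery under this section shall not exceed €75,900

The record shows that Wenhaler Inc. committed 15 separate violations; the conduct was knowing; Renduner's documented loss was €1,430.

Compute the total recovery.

Total recovery: €36,000

First 10 violations: 10 × €310 = €3,100
Remaining violations: (15 − 10) × €1,380 = €6,900
Statutory damages: €3,100 + €6,900 = €10,000
Greater of actual damages (€1,430) or statutory damages (€10,000): €10,000
Trebled: 3 × €10,000 = €30,000
Attorney fees: 20% of €30,000 = €6,000
Total before cap: €30,000 + €6,000 = €36,000
Cap at €75,900: €36,000 is within the cap, no reduction.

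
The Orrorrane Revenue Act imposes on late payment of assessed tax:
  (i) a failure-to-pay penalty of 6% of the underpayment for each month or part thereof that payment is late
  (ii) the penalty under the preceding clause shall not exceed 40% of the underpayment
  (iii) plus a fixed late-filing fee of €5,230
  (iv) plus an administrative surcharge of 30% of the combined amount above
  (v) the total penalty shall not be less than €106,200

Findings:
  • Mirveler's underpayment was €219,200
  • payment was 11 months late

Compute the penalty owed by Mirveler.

€120,783

Accrued rate: 6% × 11 = 66%, capped at 40% → 40%
Failure-to-pay penalty: 40% of €219,200 = €87,680
Penalty before surcharge: €87,680 + €5,230 = €92,910
Administrative surcharge: 30% of €92,910 = €27,873
Total penalty: €92,910 + €27,873 = €120,783
Minimum €106,200: €120,783 meets the minimum, no increase.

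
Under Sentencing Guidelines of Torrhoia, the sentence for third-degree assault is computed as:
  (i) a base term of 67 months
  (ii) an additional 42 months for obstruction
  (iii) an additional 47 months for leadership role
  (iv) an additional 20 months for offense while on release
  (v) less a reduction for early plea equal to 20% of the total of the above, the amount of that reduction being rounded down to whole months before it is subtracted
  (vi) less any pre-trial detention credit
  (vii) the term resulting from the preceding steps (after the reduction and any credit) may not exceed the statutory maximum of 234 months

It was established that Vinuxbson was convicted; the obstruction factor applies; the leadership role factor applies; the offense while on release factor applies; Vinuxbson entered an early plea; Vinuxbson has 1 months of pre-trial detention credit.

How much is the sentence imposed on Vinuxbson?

Obstruction enhancement: +42 months
Leadership role enhancement: +47 months
Offense while on release enhancement: +20 months
Adjusted term: 67 months + 42 months + 47 months + 20 months = 176 months
Early plea reduction: 20% of 176 months = 35 months (rounded down)
After reduction: 176 − 35 = 141 months
Less pre-trial detention credit: 141 months − 1 months = 140 months
Cap at 234 months: 140 months is within the cap, no reduction.

Sentence: 140 months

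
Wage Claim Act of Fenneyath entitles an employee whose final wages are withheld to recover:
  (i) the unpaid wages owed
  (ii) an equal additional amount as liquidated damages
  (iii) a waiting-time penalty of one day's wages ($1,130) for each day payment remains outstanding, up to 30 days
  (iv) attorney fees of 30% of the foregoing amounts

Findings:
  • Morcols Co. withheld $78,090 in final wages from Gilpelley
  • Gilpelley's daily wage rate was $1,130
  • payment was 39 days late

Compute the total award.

Liquidated damages (equal amount): $78,090
Penalty days: min(39, 30) = 30
Waiting-time penalty: 30 × $1,130 = $33,900
Subtotal: $78,090 + $78,090 + $33,900 = $190,080
Attorney fees: 30% of $190,080 = $57,024
Total award: $190,080 + $57,024 = $247,104

Total award: $247,104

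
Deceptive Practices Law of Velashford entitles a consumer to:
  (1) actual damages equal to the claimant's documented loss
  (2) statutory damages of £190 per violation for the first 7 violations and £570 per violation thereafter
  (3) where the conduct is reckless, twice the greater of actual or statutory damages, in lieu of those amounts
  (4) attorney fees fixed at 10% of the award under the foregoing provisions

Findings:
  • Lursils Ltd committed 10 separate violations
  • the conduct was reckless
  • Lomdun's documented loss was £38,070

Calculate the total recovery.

£83,754

First 7 violations: 7 × £190 = £1,330
Remaining violations: (10 − 7) × £570 = £1,710
Statutory damages: £1,330 + £1,710 = £3,040
Greater of actual damages (£38,070) or statutory damages (£3,040): £38,070
Doubled: 2 × £38,070 = £76,140
Attorney fees: 10% of £76,140 = £7,614
Total recovery: £76,140 + £7,614 = £83,754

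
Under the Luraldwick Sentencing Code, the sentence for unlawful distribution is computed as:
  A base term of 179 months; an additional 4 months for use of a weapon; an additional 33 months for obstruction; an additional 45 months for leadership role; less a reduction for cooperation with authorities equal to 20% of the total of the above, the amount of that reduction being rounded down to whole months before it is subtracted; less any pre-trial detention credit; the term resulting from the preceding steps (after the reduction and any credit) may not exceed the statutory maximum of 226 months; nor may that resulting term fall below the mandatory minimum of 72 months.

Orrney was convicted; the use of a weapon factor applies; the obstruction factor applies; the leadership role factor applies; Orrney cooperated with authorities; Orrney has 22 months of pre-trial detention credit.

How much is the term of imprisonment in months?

187 months

Use of a weapon enhancement: +4 months
Obstruction enhancement: +33 months
Leadership role enhancement: +45 months
Adjusted term: 179 months + 4 months + 33 months + 45 months = 261 months
Cooperation with authorities reduction: 20% of 261 months = 52 months (rounded down)
After reduction: 261 − 52 = 209 months
Less pre-trial detention credit: 209 months − 22 months = 187 months
Cap at 226 months: 187 months is within the cap, no reduction.
Minimum 72 months: 187 months meets the minimum, no increase.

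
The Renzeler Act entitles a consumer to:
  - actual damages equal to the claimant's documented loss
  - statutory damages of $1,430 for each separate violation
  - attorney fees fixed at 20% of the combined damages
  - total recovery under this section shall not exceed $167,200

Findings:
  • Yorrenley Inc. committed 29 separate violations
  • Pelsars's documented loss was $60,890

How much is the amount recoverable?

Statutory damages: 29 × $1,430 = $41,470
Combined damages: $60,890 + $41,470 = $102,360
Attorney fees: 20% of $102,360 = $20,472
Total before cap: $102,360 + $20,472 = $122,832
Cap at $167,200: $122,832 is within the cap, no reduction.

$122,832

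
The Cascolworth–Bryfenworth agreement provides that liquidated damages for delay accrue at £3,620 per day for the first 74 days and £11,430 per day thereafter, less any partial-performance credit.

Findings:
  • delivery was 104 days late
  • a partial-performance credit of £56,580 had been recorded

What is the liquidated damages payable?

First 74 days: 74 × £3,620 = £267,880
Remaining days: (104 − 74) × £11,430 = £342,900
Accrued per-day damages: £267,880 + £342,900 = £610,780
Less partial-performance credit: £610,780 − £56,580 = £554,200

£554,200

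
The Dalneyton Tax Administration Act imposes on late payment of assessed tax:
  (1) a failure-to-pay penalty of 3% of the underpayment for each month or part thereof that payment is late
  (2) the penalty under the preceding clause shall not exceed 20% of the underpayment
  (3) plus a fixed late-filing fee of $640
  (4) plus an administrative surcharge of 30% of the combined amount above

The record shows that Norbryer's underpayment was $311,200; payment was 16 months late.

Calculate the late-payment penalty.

Accrued rate: 3% × 16 = 48%, capped at 20% → 20%
Failure-to-pay penalty: 20% of $311,200 = $62,240
Penalty before surcharge: $62,240 + $640 = $62,880
Administrative surcharge: 30% of $62,880 = $18,864
Total penalty: $62,880 + $18,864 = $81,744

$81,744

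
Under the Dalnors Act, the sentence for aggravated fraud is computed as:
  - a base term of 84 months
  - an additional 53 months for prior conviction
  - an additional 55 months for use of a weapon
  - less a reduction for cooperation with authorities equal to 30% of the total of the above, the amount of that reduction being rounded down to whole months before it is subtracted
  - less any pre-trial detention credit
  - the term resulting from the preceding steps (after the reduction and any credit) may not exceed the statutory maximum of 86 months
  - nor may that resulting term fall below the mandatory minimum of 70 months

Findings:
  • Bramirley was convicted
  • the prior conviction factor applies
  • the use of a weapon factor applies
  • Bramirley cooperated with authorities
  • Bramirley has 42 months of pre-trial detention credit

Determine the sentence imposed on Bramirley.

Prior conviction enhancement: +53 months
Use of a weapon enhancement: +55 months
Adjusted term: 84 months + 53 months + 55 months = 192 months
Cooperation with authorities reduction: 30% of 192 months = 57 months (rounded down)
After reduction: 192 − 57 = 135 months
Less pre-trial detention credit: 135 months − 42 months = 93 months
Cap at 86 months: 93 months exceeds the cap → 86 months
Minimum 70 months: 86 months meets the minimum, no increase.

86 months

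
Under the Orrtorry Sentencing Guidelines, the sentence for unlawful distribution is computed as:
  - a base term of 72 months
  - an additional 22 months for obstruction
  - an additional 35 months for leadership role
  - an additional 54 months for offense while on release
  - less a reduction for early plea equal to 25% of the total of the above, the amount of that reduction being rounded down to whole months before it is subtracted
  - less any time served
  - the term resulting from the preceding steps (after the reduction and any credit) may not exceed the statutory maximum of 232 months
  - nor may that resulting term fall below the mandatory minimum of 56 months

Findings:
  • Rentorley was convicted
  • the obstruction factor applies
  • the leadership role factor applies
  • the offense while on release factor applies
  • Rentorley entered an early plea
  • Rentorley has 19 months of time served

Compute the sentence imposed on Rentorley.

119 months

Obstruction enhancement: +22 months
Leadership role enhancement: +35 months
Offense while on release enhancement: +54 months
Adjusted term: 72 months + 22 months + 35 months + 54 months = 183 months
Early plea reduction: 25% of 183 months = 45 months (rounded down)
After reduction: 183 − 45 = 138 months
Less time served: 138 months − 19 months = 119 months
Cap at 232 months: 119 months is within the cap, no reduction.
Minimum 56 months: 119 months meets the minimum, no increase.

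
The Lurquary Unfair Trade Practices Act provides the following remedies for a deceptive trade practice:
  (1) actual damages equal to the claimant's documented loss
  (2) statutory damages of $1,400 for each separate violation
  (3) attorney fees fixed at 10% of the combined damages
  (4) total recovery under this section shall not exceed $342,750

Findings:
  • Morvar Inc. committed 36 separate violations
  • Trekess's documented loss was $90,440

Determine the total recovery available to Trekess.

$154,924

Statutory damages: 36 × $1,400 = $50,400
Combined damages: $90,440 + $50,400 = $140,840
Attorney fees: 10% of $140,840 = $14,084
Total before cap: $140,840 + $14,084 = $154,924
Cap at $342,750: $154,924 is within the cap, no reduction.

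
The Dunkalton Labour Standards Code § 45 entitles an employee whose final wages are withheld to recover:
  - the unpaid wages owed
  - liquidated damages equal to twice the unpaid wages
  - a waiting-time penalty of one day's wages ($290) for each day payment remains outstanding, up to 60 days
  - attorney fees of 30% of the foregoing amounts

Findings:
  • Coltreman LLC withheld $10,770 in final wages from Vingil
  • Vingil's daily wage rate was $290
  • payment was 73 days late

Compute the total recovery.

Total award: $64,623

Doubled: 2 × $10,770 = $21,540
Penalty days: min(73, 60) = 60
Waiting-time penalty: 60 × $290 = $17,400
Subtotal: $10,770 + $21,540 + $17,400 = $49,710
Attorney fees: 30% of $49,710 = $14,913
Total award: $49,710 + $14,913 = $64,623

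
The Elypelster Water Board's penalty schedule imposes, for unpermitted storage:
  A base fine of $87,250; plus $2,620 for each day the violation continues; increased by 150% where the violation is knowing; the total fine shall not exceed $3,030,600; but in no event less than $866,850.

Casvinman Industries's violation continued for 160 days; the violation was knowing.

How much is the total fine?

$1,266,125

Per-day component: 160 × $2,620 = $419,200
Base plus per-day: $87,250 + $419,200 = $506,450
Enhancement: 150% of $506,450 = $759,675
Enhanced fine: $506,450 + $759,675 = $1,266,125
Cap at $3,030,600: $1,266,125 is within the cap, no reduction.
Minimum $866,850: $1,266,125 meets the minimum, no increase.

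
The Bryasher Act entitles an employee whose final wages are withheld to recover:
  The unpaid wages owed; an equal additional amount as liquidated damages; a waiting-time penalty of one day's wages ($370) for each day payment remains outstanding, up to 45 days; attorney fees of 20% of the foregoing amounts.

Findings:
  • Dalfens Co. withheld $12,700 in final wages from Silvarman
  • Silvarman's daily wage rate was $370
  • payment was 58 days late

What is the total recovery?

$50,460

Liquidated damages (equal amount): $12,700
Penalty days: min(58, 45) = 45
Waiting-time penalty: 45 × $370 = $16,650
Subtotal: $12,700 + $12,700 + $16,650 = $42,050
Attorney fees: 20% of $42,050 = $8,410
Total award: $42,050 + $8,410 = $50,460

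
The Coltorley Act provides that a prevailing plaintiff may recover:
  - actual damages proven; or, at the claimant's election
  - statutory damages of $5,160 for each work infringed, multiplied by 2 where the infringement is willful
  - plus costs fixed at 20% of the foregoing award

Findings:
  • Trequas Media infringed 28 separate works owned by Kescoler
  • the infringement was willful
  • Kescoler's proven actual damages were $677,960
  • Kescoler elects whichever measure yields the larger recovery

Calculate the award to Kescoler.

Statutory damages: 28 × $5,160 = $144,480
Doubled: 2 × $144,480 = $288,960
Greater of actual damages ($677,960) or enhanced statutory damages ($288,960): $677,960
Costs: 20% of $677,960 = $135,592
Award plus costs: $677,960 + $135,592 = $813,552

$813,552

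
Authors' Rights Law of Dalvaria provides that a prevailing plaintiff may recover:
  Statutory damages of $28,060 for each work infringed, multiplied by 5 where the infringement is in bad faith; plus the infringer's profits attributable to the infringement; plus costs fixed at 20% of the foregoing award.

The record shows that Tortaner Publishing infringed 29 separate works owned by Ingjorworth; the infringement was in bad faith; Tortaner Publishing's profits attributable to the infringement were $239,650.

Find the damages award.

Award: $5,170,020

Statutory damages: 29 × $28,060 = $813,740
Multiplied by 5: 5 × $813,740 = $4,068,700
Combined award: $4,068,700 + $239,650 = $4,308,350
Costs: 20% of $4,308,350 = $861,670
Award plus costs: $4,308,350 + $861,670 = $5,170,020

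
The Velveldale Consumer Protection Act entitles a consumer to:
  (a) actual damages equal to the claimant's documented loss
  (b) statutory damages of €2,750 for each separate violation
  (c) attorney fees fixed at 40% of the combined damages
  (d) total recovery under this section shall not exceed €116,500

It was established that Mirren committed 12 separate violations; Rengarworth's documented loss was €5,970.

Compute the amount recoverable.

Statutory damages: 12 × €2,750 = €33,000
Combined damages: €5,970 + €33,000 = €38,970
Attorney fees: 40% of €38,970 = €15,588
Total before cap: €38,970 + €15,588 = €54,558
Cap at €116,500: €54,558 is within the cap, no reduction.

Total recovery: €54,558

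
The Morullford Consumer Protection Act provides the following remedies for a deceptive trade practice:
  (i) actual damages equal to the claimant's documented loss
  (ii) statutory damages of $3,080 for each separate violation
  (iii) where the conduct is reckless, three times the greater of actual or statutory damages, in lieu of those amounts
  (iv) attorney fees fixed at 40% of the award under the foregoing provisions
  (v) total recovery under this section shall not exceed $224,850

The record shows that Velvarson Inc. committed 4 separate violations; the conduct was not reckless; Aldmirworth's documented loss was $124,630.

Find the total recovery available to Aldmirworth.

Total recovery: $191,730

Statutory damages: 4 × $3,080 = $12,320
Conduct not reckless: the in-lieu enhancement does not apply.
Actual plus statutory damages: $124,630 + $12,320 = $136,950
Attorney fees: 40% of $136,950 = $54,780
Total before cap: $136,950 + $54,780 = $191,730
Cap at $224,850: $191,730 is within the cap, no reduction.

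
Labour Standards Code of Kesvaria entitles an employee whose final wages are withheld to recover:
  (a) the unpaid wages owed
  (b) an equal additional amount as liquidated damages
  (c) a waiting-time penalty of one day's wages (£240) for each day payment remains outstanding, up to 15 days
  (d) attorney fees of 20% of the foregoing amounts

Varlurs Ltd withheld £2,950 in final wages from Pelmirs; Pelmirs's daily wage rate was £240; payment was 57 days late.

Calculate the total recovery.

Liquidated damages (equal amount): £2,950
Penalty days: min(57, 15) = 15
Waiting-time penalty: 15 × £240 = £3,600
Subtotal: £2,950 + £2,950 + £3,600 = £9,500
Attorney fees: 20% of £9,500 = £1,900
Total award: £9,500 + £1,900 = £11,400

£11,400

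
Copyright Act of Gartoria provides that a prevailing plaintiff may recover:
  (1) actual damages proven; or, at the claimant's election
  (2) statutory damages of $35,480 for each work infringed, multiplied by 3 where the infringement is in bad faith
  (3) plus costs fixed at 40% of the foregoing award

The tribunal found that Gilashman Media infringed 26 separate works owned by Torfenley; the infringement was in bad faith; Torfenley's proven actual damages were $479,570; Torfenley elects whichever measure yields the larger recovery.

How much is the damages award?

Award: $3,874,416

Statutory damages: 26 × $35,480 = $922,480
Trebled: 3 × $922,480 = $2,767,440
Greater of actual damages ($479,570) or enhanced statutory damages ($2,767,440): $2,767,440
Costs: 40% of $2,767,440 = $1,106,976
Award plus costs: $2,767,440 + $1,106,976 = $3,874,416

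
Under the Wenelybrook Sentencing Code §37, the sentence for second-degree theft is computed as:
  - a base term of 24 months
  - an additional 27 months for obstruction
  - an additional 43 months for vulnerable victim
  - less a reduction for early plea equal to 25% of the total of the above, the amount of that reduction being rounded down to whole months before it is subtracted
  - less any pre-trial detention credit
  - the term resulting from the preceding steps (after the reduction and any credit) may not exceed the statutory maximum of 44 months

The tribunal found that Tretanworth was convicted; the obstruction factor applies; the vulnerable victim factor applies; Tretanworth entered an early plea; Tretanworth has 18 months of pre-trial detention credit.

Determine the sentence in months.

Obstruction enhancement: +27 months
Vulnerable victim enhancement: +43 months
Adjusted term: 24 months + 27 months + 43 months = 94 months
Early plea reduction: 25% of 94 months = 23 months (rounded down)
After reduction: 94 − 23 = 71 months
Less pre-trial detention credit: 71 months − 18 months = 53 months
Cap at 44 months: 53 months exceeds the cap → 44 months

44 months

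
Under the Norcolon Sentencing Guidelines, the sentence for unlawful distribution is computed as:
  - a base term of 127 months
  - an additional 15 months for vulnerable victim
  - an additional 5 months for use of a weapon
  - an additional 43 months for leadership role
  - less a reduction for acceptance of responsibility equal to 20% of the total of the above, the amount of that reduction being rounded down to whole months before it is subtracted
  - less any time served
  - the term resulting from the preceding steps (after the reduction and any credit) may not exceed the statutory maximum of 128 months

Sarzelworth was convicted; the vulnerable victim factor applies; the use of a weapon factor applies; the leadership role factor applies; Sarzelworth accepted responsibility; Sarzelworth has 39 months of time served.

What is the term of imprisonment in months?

Vulnerable victim enhancement: +15 months
Use of a weapon enhancement: +5 months
Leadership role enhancement: +43 months
Adjusted term: 127 months + 15 months + 5 months + 43 months = 190 months
Acceptance of responsibility reduction: 20% of 190 months = 38 months (rounded down)
After reduction: 190 − 38 = 152 months
Less time served: 152 months − 39 months = 113 months
Cap at 128 months: 113 months is within the cap, no reduction.

Sentence: 113 months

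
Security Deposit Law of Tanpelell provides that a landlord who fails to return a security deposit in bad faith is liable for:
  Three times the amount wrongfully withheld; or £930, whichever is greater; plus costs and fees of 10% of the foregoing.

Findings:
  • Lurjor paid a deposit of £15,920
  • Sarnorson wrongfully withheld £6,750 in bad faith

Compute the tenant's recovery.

Trebled: 3 × £6,750 = £20,250
Minimum £930: £20,250 meets the minimum, no increase.
Costs and fees: 10% of £20,250 = £2,025
Total recovery: £20,250 + £2,025 = £22,275

£22,275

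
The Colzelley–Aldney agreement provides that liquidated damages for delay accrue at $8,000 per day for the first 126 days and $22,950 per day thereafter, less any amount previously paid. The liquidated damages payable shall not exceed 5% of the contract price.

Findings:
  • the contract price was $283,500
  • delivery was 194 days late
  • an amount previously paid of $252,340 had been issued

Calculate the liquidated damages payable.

$14,175

First 126 days: 126 × $8,000 = $1,008,000
Remaining days: (194 − 126) × $22,950 = $1,560,600
Accrued per-day damages: $1,008,000 + $1,560,600 = $2,568,600
Less amount previously paid: $2,568,600 − $252,340 = $2,316,260
Cap: 5% of $283,500 = $14,175
Cap at $14,175: $2,316,260 exceeds the cap → $14,175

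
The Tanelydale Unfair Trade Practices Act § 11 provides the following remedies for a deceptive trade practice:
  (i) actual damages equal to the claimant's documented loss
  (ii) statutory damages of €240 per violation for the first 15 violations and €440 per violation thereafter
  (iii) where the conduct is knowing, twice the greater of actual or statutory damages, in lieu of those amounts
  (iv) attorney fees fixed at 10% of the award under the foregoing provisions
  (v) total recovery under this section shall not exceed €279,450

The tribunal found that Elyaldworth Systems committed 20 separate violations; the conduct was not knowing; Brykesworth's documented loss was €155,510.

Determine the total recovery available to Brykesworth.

€177,441

First 15 violations: 15 × €240 = €3,600
Remaining violations: (20 − 15) × €440 = €2,200
Statutory damages: €3,600 + €2,200 = €5,800
Conduct not knowing: the in-lieu enhancement does not apply.
Actual plus statutory damages: €155,510 + €5,800 = €161,310
Attorney fees: 10% of €161,310 = €16,131
Total before cap: €161,310 + €16,131 = €177,441
Cap at €279,450: €177,441 is within the cap, no reduction.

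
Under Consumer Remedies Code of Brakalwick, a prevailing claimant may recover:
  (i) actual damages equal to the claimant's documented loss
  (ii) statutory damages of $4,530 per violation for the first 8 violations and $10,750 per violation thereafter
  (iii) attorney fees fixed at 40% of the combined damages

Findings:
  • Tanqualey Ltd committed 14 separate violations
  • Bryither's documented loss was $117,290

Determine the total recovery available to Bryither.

First 8 violations: 8 × $4,530 = $36,240
Remaining violations: (14 − 8) × $10,750 = $64,500
Statutory damages: $36,240 + $64,500 = $100,740
Combined damages: $117,290 + $100,740 = $218,030
Attorney fees: 40% of $218,030 = $87,212
Total recovery: $218,030 + $87,212 = $305,242

Total recovery: $305,242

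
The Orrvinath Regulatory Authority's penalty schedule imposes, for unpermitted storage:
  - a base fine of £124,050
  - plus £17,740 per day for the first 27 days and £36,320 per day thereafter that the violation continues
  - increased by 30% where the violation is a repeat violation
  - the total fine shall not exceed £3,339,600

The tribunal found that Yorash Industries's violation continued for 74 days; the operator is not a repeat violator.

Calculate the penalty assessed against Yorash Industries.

First 27 days: 27 × £17,740 = £478,980
Remaining days: (74 − 27) × £36,320 = £1,707,040
Per-day component: £478,980 + £1,707,040 = £2,186,020
Base plus per-day: £124,050 + £2,186,020 = £2,310,070
The operator is not a repeat violator: no 30% increase.
Cap at £3,339,600: £2,310,070 is within the cap, no reduction.

£2,310,070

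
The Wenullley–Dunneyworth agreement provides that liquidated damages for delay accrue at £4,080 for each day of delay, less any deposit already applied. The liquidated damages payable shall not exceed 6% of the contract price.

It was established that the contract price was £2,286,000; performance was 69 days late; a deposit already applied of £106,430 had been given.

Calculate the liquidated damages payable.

Liquidated damages: £137,160

Per-day damages: 69 × £4,080 = £281,520
Less deposit already applied: £281,520 − £106,430 = £175,090
Cap: 6% of £2,286,000 = £137,160
Cap at £137,160: £175,090 exceeds the cap → £137,160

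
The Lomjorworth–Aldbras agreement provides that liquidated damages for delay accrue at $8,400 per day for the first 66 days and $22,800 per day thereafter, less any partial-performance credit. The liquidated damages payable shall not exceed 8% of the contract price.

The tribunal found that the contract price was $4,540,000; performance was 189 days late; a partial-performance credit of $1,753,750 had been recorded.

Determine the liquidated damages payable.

First 66 days: 66 × $8,400 = $554,400
Remaining days: (189 − 66) × $22,800 = $2,804,400
Accrued per-day damages: $554,400 + $2,804,400 = $3,358,800
Less partial-performance credit: $3,358,800 − $1,753,750 = $1,605,050
Cap: 8% of $4,540,000 = $363,200
Cap at $363,200: $1,605,050 exceeds the cap → $363,200

$363,200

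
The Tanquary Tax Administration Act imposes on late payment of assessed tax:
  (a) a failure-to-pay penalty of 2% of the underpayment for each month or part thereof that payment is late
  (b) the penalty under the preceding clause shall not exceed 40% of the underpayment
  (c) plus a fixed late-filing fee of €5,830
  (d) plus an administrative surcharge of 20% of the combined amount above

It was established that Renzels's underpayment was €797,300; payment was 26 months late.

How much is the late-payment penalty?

Accrued rate: 2% × 26 = 52%, capped at 40% → 40%
Failure-to-pay penalty: 40% of €797,300 = €318,920
Penalty before surcharge: €318,920 + €5,830 = €324,750
Administrative surcharge: 20% of €324,750 = €64,950
Total penalty: €324,750 + €64,950 = €389,700

€389,700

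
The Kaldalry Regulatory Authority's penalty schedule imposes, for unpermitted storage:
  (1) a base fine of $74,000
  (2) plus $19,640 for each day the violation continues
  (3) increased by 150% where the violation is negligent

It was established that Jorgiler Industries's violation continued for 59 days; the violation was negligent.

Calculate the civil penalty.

$3,081,900

Per-day component: 59 × $19,640 = $1,158,760
Base plus per-day: $74,000 + $1,158,760 = $1,232,760
Enhancement: 150% of $1,232,760 = $1,849,140
Enhanced fine: $1,232,760 + $1,849,140 = $3,081,900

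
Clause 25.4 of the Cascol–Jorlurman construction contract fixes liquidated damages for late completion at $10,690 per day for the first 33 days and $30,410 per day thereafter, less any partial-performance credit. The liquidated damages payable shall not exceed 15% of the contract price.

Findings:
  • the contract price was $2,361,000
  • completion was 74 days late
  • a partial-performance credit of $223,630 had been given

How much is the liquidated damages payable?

First 33 days: 33 × $10,690 = $352,770
Remaining days: (74 − 33) × $30,410 = $1,246,810
Accrued per-day damages: $352,770 + $1,246,810 = $1,599,580
Less partial-performance credit: $1,599,580 − $223,630 = $1,375,950
Cap: 15% of $2,361,000 = $354,150
Cap at $354,150: $1,375,950 exceeds the cap → $354,150

$354,150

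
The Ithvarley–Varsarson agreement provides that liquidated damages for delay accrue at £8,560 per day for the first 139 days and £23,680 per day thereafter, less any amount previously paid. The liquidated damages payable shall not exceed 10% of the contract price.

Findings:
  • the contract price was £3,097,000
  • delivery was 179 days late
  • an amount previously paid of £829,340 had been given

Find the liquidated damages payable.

First 139 days: 139 × £8,560 = £1,189,840
Remaining days: (179 − 139) × £23,680 = £947,200
Accrued per-day damages: £1,189,840 + £947,200 = £2,137,040
Less amount previously paid: £2,137,040 − £829,340 = £1,307,700
Cap: 10% of £3,097,000 = £309,700
Cap at £309,700: £1,307,700 exceeds the cap → £309,700

£309,700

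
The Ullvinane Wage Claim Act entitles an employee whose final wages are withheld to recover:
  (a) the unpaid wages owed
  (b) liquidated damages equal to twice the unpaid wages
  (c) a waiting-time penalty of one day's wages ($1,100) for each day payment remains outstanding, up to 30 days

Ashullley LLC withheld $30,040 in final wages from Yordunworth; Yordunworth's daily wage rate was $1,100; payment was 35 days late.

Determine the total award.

Doubled: 2 × $30,040 = $60,080
Penalty days: min(35, 30) = 30
Waiting-time penalty: 30 × $1,100 = $33,000
Total award: $30,040 + $60,080 + $33,000 = $123,120

$123,120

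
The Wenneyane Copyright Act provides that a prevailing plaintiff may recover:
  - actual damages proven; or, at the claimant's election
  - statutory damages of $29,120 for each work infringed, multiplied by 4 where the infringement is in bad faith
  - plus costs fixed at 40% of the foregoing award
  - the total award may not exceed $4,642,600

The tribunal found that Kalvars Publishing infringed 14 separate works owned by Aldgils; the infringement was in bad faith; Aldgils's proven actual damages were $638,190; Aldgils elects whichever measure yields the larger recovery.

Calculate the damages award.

Statutory damages: 14 × $29,120 = $407,680
Multiplied by 4: 4 × $407,680 = $1,630,720
Greater of actual damages ($638,190) or enhanced statutory damages ($1,630,720): $1,630,720
Costs: 40% of $1,630,720 = $652,288
Award plus costs: $1,630,720 + $652,288 = $2,283,008
Cap at $4,642,600: $2,283,008 is within the cap, no reduction.

$2,283,008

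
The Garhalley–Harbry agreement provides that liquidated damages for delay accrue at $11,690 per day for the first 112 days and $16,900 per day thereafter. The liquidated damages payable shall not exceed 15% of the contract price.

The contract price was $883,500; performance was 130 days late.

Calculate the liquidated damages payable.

First 112 days: 112 × $11,690 = $1,309,280
Remaining days: (130 − 112) × $16,900 = $304,200
Accrued per-day damages: $1,309,280 + $304,200 = $1,613,480
Cap: 15% of $883,500 = $132,525
Cap at $132,525: $1,613,480 exceeds the cap → $132,525

$132,525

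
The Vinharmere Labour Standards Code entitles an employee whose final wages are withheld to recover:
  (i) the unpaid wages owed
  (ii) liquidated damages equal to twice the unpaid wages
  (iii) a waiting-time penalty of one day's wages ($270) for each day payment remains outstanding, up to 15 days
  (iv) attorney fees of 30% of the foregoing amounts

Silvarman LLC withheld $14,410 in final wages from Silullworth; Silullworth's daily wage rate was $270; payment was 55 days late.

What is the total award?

$61,464

Doubled: 2 × $14,410 = $28,820
Penalty days: min(55, 15) = 15
Waiting-time penalty: 15 × $270 = $4,050
Subtotal: $14,410 + $28,820 + $4,050 = $47,280
Attorney fees: 30% of $47,280 = $14,184
Total award: $47,280 + $14,184 = $61,464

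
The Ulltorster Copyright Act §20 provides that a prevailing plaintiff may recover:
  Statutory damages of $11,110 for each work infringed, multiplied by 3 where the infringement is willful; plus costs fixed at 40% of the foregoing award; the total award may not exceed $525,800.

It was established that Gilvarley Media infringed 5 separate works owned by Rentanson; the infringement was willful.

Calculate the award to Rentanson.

$233,310

Statutory damages: 5 × $11,110 = $55,550
Trebled: 3 × $55,550 = $166,650
Costs: 40% of $166,650 = $66,660
Award plus costs: $166,650 + $66,660 = $233,310
Cap at $525,800: $233,310 is within the cap, no reduction.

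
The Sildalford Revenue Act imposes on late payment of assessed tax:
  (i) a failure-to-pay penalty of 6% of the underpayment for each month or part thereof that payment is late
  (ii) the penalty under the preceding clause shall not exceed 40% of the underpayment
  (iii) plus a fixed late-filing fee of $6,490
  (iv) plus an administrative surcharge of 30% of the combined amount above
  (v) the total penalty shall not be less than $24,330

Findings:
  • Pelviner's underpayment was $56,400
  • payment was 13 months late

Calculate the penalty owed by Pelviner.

Penalty: $37,765

Accrued rate: 6% × 13 = 78%, capped at 40% → 40%
Failure-to-pay penalty: 40% of $56,400 = $22,560
Penalty before surcharge: $22,560 + $6,490 = $29,050
Administrative surcharge: 30% of $29,050 = $8,715
Total penalty: $29,050 + $8,715 = $37,765
Minimum $24,330: $37,765 meets the minimum, no increase.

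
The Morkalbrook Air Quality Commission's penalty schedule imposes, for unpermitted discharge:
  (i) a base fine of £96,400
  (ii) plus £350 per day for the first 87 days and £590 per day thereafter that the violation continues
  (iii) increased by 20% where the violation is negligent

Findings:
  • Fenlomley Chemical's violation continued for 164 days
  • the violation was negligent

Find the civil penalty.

£206,736

First 87 days: 87 × £350 = £30,450
Remaining days: (164 − 87) × £590 = £45,430
Per-day component: £30,450 + £45,430 = £75,880
Base plus per-day: £96,400 + £75,880 = £172,280
Enhancement: 20% of £172,280 = £34,456
Enhanced fine: £172,280 + £34,456 = £206,736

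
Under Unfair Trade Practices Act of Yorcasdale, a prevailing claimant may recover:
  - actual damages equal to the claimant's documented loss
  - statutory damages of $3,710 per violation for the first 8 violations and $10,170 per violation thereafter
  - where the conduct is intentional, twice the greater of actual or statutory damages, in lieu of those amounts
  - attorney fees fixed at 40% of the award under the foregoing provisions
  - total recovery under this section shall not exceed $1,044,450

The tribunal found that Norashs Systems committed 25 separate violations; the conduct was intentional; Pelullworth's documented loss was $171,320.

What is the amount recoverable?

$567,196

First 8 violations: 8 × $3,710 = $29,680
Remaining violations: (25 − 8) × $10,170 = $172,890
Statutory damages: $29,680 + $172,890 = $202,570
Greater of actual damages ($171,320) or statutory damages ($202,570): $202,570
Doubled: 2 × $202,570 = $405,140
Attorney fees: 40% of $405,140 = $162,056
Total before cap: $405,140 + $162,056 = $567,196
Cap at $1,044,450: $567,196 is within the cap, no reduction.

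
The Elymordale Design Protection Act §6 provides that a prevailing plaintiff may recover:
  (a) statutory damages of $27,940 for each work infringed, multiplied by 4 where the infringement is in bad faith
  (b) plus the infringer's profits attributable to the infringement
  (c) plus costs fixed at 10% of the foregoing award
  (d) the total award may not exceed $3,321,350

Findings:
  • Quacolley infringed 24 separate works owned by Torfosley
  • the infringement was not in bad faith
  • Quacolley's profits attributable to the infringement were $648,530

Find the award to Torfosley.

Statutory damages: 24 × $27,940 = $670,560
Infringement not in bad faith: no ×4 enhancement.
Combined award: $670,560 + $648,530 = $1,319,090
Costs: 10% of $1,319,090 = $131,909
Award plus costs: $1,319,090 + $131,909 = $1,450,999
Cap at $3,321,350: $1,450,999 is within the cap, no reduction.

$1,450,999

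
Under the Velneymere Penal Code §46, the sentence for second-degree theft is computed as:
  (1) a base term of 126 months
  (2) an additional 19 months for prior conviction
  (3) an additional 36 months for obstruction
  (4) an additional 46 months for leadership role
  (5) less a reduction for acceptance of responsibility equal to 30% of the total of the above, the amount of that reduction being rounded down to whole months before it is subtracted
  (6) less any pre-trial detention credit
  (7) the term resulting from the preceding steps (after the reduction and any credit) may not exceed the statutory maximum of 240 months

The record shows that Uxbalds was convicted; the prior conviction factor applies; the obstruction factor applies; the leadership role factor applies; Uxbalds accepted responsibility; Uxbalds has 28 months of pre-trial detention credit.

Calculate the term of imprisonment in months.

Prior conviction enhancement: +19 months
Obstruction enhancement: +36 months
Leadership role enhancement: +46 months
Adjusted term: 126 months + 19 months + 36 months + 46 months = 227 months
Acceptance of responsibility reduction: 30% of 227 months = 68 months (rounded down)
After reduction: 227 − 68 = 159 months
Less pre-trial detention credit: 159 months − 28 months = 131 months
Cap at 240 months: 131 months is within the cap, no reduction.

131 months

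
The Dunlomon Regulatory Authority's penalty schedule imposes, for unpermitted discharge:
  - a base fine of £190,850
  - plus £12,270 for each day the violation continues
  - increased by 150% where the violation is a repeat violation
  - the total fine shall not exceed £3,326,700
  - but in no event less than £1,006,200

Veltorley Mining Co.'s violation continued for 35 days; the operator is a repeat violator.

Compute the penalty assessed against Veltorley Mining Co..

Per-day component: 35 × £12,270 = £429,450
Base plus per-day: £190,850 + £429,450 = £620,300
Enhancement: 150% of £620,300 = £930,450
Enhanced fine: £620,300 + £930,450 = £1,550,750
Cap at £3,326,700: £1,550,750 is within the cap, no reduction.
Minimum £1,006,200: £1,550,750 meets the minimum, no increase.

Civil penalty: £1,550,750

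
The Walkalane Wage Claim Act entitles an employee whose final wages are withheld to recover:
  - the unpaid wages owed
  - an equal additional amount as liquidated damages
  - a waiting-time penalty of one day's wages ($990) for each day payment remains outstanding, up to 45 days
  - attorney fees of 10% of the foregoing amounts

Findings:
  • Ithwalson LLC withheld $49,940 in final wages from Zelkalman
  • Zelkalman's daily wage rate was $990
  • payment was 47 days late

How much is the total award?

$158,873

Liquidated damages (equal amount): $49,940
Penalty days: min(47, 45) = 45
Waiting-time penalty: 45 × $990 = $44,550
Subtotal: $49,940 + $49,940 + $44,550 = $144,430
Attorney fees: 10% of $144,430 = $14,443
Total award: $144,430 + $14,443 = $158,873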